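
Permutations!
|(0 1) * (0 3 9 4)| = 5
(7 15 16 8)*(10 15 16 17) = (7 16 8)(10 15 17) = [0, 1, 2, 3, 4, 5, 6, 16, 7, 9, 15, 11, 12, 13, 14, 17, 8, 10]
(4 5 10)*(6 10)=(4 5 6 10)=[0, 1, 2, 3, 5, 6, 10, 7, 8, 9, 4]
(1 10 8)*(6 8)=(1 10 6 8)=[0, 10, 2, 3, 4, 5, 8, 7, 1, 9, 6]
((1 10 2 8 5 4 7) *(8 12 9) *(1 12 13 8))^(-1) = (1 9 12 7 4 5 8 13 2 10) = [0, 9, 10, 3, 5, 8, 6, 4, 13, 12, 1, 11, 7, 2]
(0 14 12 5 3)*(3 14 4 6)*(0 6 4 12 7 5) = (0 12)(3 6)(5 14 7) = [12, 1, 2, 6, 4, 14, 3, 5, 8, 9, 10, 11, 0, 13, 7]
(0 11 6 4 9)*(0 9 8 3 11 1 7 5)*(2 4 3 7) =(0 1 2 4 8 7 5)(3 11 6) =[1, 2, 4, 11, 8, 0, 3, 5, 7, 9, 10, 6]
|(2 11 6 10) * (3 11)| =|(2 3 11 6 10)| =5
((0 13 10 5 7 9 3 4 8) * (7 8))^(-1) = [8, 1, 2, 9, 3, 10, 6, 4, 5, 7, 13, 11, 12, 0] = (0 8 5 10 13)(3 9 7 4)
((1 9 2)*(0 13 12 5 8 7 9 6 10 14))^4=(0 8 1)(2 14 5)(6 13 7)(9 10 12)=[8, 0, 14, 3, 4, 2, 13, 6, 1, 10, 12, 11, 9, 7, 5]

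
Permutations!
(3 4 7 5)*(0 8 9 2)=(0 8 9 2)(3 4 7 5)=[8, 1, 0, 4, 7, 3, 6, 5, 9, 2]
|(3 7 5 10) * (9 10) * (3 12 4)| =|(3 7 5 9 10 12 4)| =7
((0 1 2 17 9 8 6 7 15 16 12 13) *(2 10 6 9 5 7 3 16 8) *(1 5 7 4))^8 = (0 12 3 10 4)(1 5 13 16 6)(2 7 8)(9 17 15) = [12, 5, 7, 10, 0, 13, 1, 8, 2, 17, 4, 11, 3, 16, 14, 9, 6, 15]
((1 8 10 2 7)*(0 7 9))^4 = [10, 9, 1, 3, 4, 5, 6, 2, 0, 8, 7] = (0 10 7 2 1 9 8)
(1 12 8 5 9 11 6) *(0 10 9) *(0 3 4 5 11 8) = (0 10 9 8 11 6 1 12)(3 4 5) = [10, 12, 2, 4, 5, 3, 1, 7, 11, 8, 9, 6, 0]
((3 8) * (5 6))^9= (3 8)(5 6)= [0, 1, 2, 8, 4, 6, 5, 7, 3]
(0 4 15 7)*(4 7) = (0 7)(4 15) = [7, 1, 2, 3, 15, 5, 6, 0, 8, 9, 10, 11, 12, 13, 14, 4]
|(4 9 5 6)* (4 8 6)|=6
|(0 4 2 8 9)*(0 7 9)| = |(0 4 2 8)(7 9)| = 4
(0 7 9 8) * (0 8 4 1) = (0 7 9 4 1) = [7, 0, 2, 3, 1, 5, 6, 9, 8, 4]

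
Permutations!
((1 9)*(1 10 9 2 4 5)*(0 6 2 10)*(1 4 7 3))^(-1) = (0 9 10 1 3 7 2 6)(4 5) = [9, 3, 6, 7, 5, 4, 0, 2, 8, 10, 1]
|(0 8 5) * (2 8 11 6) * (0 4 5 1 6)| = |(0 11)(1 6 2 8)(4 5)| = 4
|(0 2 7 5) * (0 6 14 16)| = |(0 2 7 5 6 14 16)| = 7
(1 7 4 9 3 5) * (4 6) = (1 7 6 4 9 3 5) = [0, 7, 2, 5, 9, 1, 4, 6, 8, 3]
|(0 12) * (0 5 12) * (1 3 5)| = 4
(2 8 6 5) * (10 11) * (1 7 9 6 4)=[0, 7, 8, 3, 1, 2, 5, 9, 4, 6, 11, 10]=(1 7 9 6 5 2 8 4)(10 11)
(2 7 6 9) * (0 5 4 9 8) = [5, 1, 7, 3, 9, 4, 8, 6, 0, 2] = (0 5 4 9 2 7 6 8)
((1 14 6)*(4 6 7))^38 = (1 4 14 6 7) = [0, 4, 2, 3, 14, 5, 7, 1, 8, 9, 10, 11, 12, 13, 6]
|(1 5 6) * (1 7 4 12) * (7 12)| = 4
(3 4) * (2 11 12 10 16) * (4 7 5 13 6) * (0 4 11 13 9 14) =(0 4 3 7 5 9 14)(2 13 6 11 12 10 16) =[4, 1, 13, 7, 3, 9, 11, 5, 8, 14, 16, 12, 10, 6, 0, 15, 2]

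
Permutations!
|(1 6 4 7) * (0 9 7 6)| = 4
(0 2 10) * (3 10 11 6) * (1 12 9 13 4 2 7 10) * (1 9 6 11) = (0 7 10)(1 12 6 3 9 13 4 2) = [7, 12, 1, 9, 2, 5, 3, 10, 8, 13, 0, 11, 6, 4]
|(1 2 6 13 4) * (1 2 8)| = |(1 8)(2 6 13 4)| = 4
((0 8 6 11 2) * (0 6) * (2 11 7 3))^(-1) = [8, 1, 3, 7, 4, 5, 2, 6, 0, 9, 10, 11] = (11)(0 8)(2 3 7 6)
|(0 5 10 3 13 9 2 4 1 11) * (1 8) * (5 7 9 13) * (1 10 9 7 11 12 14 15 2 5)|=18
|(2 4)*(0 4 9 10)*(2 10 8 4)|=|(0 2 9 8 4 10)|=6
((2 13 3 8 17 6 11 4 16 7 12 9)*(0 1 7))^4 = (0 9 8 4 7 13 6)(1 2 17 16 12 3 11) = [9, 2, 17, 11, 7, 5, 0, 13, 4, 8, 10, 1, 3, 6, 14, 15, 12, 16]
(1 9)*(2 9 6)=(1 6 2 9)=[0, 6, 9, 3, 4, 5, 2, 7, 8, 1]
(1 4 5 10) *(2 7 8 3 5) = (1 4 2 7 8 3 5 10) = [0, 4, 7, 5, 2, 10, 6, 8, 3, 9, 1]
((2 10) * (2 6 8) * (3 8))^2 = (2 6 8 10 3) = [0, 1, 6, 2, 4, 5, 8, 7, 10, 9, 3]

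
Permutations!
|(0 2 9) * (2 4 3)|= 5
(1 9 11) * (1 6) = (1 9 11 6) = [0, 9, 2, 3, 4, 5, 1, 7, 8, 11, 10, 6]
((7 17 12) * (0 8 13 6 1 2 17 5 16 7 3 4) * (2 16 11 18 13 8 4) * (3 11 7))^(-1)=(0 4)(1 6 13 18 11 12 17 2 3 16)(5 7)=[4, 6, 3, 16, 0, 7, 13, 5, 8, 9, 10, 12, 17, 18, 14, 15, 1, 2, 11]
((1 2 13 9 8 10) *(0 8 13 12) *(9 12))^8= (13)= [0, 1, 2, 3, 4, 5, 6, 7, 8, 9, 10, 11, 12, 13]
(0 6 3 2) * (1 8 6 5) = (0 5 1 8 6 3 2) = [5, 8, 0, 2, 4, 1, 3, 7, 6]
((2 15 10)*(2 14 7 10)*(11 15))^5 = (2 15 11)(7 14 10) = [0, 1, 15, 3, 4, 5, 6, 14, 8, 9, 7, 2, 12, 13, 10, 11]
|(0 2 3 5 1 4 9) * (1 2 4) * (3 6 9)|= 7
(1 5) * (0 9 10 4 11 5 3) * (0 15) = (0 9 10 4 11 5 1 3 15) = [9, 3, 2, 15, 11, 1, 6, 7, 8, 10, 4, 5, 12, 13, 14, 0]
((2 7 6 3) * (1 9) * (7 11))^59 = (1 9)(2 3 6 7 11) = [0, 9, 3, 6, 4, 5, 7, 11, 8, 1, 10, 2]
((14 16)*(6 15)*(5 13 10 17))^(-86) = [0, 1, 2, 3, 4, 10, 6, 7, 8, 9, 5, 11, 12, 17, 14, 15, 16, 13] = (5 10)(13 17)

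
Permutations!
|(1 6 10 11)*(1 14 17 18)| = 7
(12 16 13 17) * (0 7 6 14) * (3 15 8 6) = (0 7 3 15 8 6 14)(12 16 13 17) = [7, 1, 2, 15, 4, 5, 14, 3, 6, 9, 10, 11, 16, 17, 0, 8, 13, 12]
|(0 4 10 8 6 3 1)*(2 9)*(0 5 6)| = |(0 4 10 8)(1 5 6 3)(2 9)| = 4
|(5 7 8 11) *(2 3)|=4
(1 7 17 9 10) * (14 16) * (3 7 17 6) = (1 17 9 10)(3 7 6)(14 16) = [0, 17, 2, 7, 4, 5, 3, 6, 8, 10, 1, 11, 12, 13, 16, 15, 14, 9]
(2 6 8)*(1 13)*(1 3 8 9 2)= (1 13 3 8)(2 6 9)= [0, 13, 6, 8, 4, 5, 9, 7, 1, 2, 10, 11, 12, 3]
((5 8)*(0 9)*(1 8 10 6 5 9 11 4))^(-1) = (0 9 8 1 4 11)(5 6 10) = [9, 4, 2, 3, 11, 6, 10, 7, 1, 8, 5, 0]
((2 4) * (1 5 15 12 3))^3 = (1 12 5 3 15)(2 4) = [0, 12, 4, 15, 2, 3, 6, 7, 8, 9, 10, 11, 5, 13, 14, 1]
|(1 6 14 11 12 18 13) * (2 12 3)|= 9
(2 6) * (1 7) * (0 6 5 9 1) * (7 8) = (0 6 2 5 9 1 8 7) = [6, 8, 5, 3, 4, 9, 2, 0, 7, 1]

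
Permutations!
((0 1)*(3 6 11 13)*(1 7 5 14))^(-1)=(0 1 14 5 7)(3 13 11 6)=[1, 14, 2, 13, 4, 7, 3, 0, 8, 9, 10, 6, 12, 11, 5]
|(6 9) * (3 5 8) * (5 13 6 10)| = 7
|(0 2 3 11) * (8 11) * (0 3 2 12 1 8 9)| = |(0 12 1 8 11 3 9)| = 7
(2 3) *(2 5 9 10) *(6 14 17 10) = (2 3 5 9 6 14 17 10) = [0, 1, 3, 5, 4, 9, 14, 7, 8, 6, 2, 11, 12, 13, 17, 15, 16, 10]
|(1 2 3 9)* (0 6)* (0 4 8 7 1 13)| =|(0 6 4 8 7 1 2 3 9 13)| =10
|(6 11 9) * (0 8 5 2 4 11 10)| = |(0 8 5 2 4 11 9 6 10)| = 9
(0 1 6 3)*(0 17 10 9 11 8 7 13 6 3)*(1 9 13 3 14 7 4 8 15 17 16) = (0 9 11 15 17 10 13 6)(1 14 7 3 16)(4 8) = [9, 14, 2, 16, 8, 5, 0, 3, 4, 11, 13, 15, 12, 6, 7, 17, 1, 10]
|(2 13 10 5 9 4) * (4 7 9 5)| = |(2 13 10 4)(7 9)| = 4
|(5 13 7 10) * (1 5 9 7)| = |(1 5 13)(7 10 9)| = 3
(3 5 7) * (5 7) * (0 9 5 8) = (0 9 5 8)(3 7) = [9, 1, 2, 7, 4, 8, 6, 3, 0, 5]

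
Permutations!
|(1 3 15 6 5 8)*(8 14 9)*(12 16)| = |(1 3 15 6 5 14 9 8)(12 16)| = 8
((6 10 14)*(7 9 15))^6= (15)= [0, 1, 2, 3, 4, 5, 6, 7, 8, 9, 10, 11, 12, 13, 14, 15]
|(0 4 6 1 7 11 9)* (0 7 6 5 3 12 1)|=21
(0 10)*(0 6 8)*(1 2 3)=(0 10 6 8)(1 2 3)=[10, 2, 3, 1, 4, 5, 8, 7, 0, 9, 6]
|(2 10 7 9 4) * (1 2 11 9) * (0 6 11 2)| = 9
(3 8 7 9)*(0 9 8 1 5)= (0 9 3 1 5)(7 8)= [9, 5, 2, 1, 4, 0, 6, 8, 7, 3]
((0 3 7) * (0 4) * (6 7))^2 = (0 6 4 3 7) = [6, 1, 2, 7, 3, 5, 4, 0]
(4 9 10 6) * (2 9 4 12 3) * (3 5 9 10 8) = (2 10 6 12 5 9 8 3) = [0, 1, 10, 2, 4, 9, 12, 7, 3, 8, 6, 11, 5]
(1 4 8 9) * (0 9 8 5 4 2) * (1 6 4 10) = [9, 2, 0, 3, 5, 10, 4, 7, 8, 6, 1] = (0 9 6 4 5 10 1 2)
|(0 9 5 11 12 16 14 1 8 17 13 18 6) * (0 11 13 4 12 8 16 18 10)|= 105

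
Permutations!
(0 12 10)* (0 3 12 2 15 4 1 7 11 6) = (0 2 15 4 1 7 11 6)(3 12 10) = [2, 7, 15, 12, 1, 5, 0, 11, 8, 9, 3, 6, 10, 13, 14, 4]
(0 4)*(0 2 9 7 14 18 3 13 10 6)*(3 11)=(0 4 2 9 7 14 18 11 3 13 10 6)=[4, 1, 9, 13, 2, 5, 0, 14, 8, 7, 6, 3, 12, 10, 18, 15, 16, 17, 11]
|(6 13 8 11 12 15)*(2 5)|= 6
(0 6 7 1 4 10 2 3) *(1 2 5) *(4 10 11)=(0 6 7 2 3)(1 10 5)(4 11)=[6, 10, 3, 0, 11, 1, 7, 2, 8, 9, 5, 4]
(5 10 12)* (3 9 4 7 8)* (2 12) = (2 12 5 10)(3 9 4 7 8) = [0, 1, 12, 9, 7, 10, 6, 8, 3, 4, 2, 11, 5]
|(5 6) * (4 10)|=|(4 10)(5 6)|=2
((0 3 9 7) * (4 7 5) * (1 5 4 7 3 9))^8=[9, 5, 2, 1, 3, 7, 6, 0, 8, 4]=(0 9 4 3 1 5 7)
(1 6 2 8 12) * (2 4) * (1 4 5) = (1 6 5)(2 8 12 4) = [0, 6, 8, 3, 2, 1, 5, 7, 12, 9, 10, 11, 4]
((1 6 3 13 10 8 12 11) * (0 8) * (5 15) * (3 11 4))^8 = (15)(0 8 12 4 3 13 10)(1 11 6) = [8, 11, 2, 13, 3, 5, 1, 7, 12, 9, 0, 6, 4, 10, 14, 15]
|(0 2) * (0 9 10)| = |(0 2 9 10)| = 4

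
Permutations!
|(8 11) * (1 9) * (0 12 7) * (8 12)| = |(0 8 11 12 7)(1 9)| = 10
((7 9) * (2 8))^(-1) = (2 8)(7 9) = [0, 1, 8, 3, 4, 5, 6, 9, 2, 7]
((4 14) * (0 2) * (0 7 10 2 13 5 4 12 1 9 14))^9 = (0 13 5 4)(1 9 14 12) = [13, 9, 2, 3, 0, 4, 6, 7, 8, 14, 10, 11, 1, 5, 12]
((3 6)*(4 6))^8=(3 6 4)=[0, 1, 2, 6, 3, 5, 4]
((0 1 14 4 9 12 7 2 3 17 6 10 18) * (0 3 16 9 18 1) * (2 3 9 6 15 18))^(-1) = (1 10 6 16 2 4 14)(3 7 12 9 18 15 17) = [0, 10, 4, 7, 14, 5, 16, 12, 8, 18, 6, 11, 9, 13, 1, 17, 2, 3, 15]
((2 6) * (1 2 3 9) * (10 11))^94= [0, 9, 1, 6, 4, 5, 2, 7, 8, 3, 10, 11]= (11)(1 9 3 6 2)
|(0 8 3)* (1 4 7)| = |(0 8 3)(1 4 7)| = 3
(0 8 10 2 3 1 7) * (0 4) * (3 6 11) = [8, 7, 6, 1, 0, 5, 11, 4, 10, 9, 2, 3] = (0 8 10 2 6 11 3 1 7 4)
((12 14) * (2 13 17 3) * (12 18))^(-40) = (12 18 14) = [0, 1, 2, 3, 4, 5, 6, 7, 8, 9, 10, 11, 18, 13, 12, 15, 16, 17, 14]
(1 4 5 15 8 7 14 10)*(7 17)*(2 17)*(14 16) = (1 4 5 15 8 2 17 7 16 14 10) = [0, 4, 17, 3, 5, 15, 6, 16, 2, 9, 1, 11, 12, 13, 10, 8, 14, 7]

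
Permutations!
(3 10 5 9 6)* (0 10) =[10, 1, 2, 0, 4, 9, 3, 7, 8, 6, 5] =(0 10 5 9 6 3)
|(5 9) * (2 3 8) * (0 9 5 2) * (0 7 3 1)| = |(0 9 2 1)(3 8 7)| = 12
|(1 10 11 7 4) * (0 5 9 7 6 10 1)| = |(0 5 9 7 4)(6 10 11)| = 15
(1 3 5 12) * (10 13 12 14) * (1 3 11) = (1 11)(3 5 14 10 13 12) = [0, 11, 2, 5, 4, 14, 6, 7, 8, 9, 13, 1, 3, 12, 10]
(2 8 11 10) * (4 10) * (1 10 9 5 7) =(1 10 2 8 11 4 9 5 7) =[0, 10, 8, 3, 9, 7, 6, 1, 11, 5, 2, 4]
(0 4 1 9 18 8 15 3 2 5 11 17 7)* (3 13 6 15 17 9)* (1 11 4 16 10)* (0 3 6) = [16, 6, 5, 2, 11, 4, 15, 3, 17, 18, 1, 9, 12, 0, 14, 13, 10, 7, 8] = (0 16 10 1 6 15 13)(2 5 4 11 9 18 8 17 7 3)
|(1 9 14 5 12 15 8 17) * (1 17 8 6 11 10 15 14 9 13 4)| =12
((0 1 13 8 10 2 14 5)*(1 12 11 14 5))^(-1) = (0 5 2 10 8 13 1 14 11 12) = [5, 14, 10, 3, 4, 2, 6, 7, 13, 9, 8, 12, 0, 1, 11]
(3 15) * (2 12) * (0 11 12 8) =(0 11 12 2 8)(3 15) =[11, 1, 8, 15, 4, 5, 6, 7, 0, 9, 10, 12, 2, 13, 14, 3]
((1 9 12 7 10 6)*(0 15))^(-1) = (0 15)(1 6 10 7 12 9) = [15, 6, 2, 3, 4, 5, 10, 12, 8, 1, 7, 11, 9, 13, 14, 0]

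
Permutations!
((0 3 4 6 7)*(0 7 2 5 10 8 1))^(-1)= [1, 8, 6, 0, 3, 2, 4, 7, 10, 9, 5]= (0 1 8 10 5 2 6 4 3)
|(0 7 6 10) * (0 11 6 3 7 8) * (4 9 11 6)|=6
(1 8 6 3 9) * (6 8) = [0, 6, 2, 9, 4, 5, 3, 7, 8, 1] = (1 6 3 9)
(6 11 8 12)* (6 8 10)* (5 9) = (5 9)(6 11 10)(8 12) = [0, 1, 2, 3, 4, 9, 11, 7, 12, 5, 6, 10, 8]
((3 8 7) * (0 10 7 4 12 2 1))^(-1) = [1, 2, 12, 7, 8, 5, 6, 10, 3, 9, 0, 11, 4] = (0 1 2 12 4 8 3 7 10)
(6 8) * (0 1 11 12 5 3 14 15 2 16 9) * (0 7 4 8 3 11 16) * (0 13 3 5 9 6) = (0 1 16 6 5 11 12 9 7 4 8)(2 13 3 14 15) = [1, 16, 13, 14, 8, 11, 5, 4, 0, 7, 10, 12, 9, 3, 15, 2, 6]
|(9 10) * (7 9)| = 3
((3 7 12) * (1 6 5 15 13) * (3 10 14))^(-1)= (1 13 15 5 6)(3 14 10 12 7)= [0, 13, 2, 14, 4, 6, 1, 3, 8, 9, 12, 11, 7, 15, 10, 5]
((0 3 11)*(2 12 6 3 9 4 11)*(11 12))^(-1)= (0 11 2 3 6 12 4 9)= [11, 1, 3, 6, 9, 5, 12, 7, 8, 0, 10, 2, 4]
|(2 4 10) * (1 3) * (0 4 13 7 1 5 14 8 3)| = |(0 4 10 2 13 7 1)(3 5 14 8)| = 28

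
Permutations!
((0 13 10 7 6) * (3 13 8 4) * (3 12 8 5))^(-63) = [0, 1, 2, 3, 4, 5, 6, 7, 8, 9, 10, 11, 12, 13] = (13)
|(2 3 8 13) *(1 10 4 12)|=|(1 10 4 12)(2 3 8 13)|=4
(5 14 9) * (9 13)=(5 14 13 9)=[0, 1, 2, 3, 4, 14, 6, 7, 8, 5, 10, 11, 12, 9, 13]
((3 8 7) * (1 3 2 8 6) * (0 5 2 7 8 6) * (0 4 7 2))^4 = (8)(1 2 4)(3 6 7) = [0, 2, 4, 6, 1, 5, 7, 3, 8]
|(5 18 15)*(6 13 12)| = |(5 18 15)(6 13 12)| = 3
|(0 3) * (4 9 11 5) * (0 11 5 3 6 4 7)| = 6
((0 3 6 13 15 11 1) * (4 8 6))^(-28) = (0 1 11 15 13 6 8 4 3) = [1, 11, 2, 0, 3, 5, 8, 7, 4, 9, 10, 15, 12, 6, 14, 13]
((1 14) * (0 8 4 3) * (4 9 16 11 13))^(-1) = (0 3 4 13 11 16 9 8)(1 14) = [3, 14, 2, 4, 13, 5, 6, 7, 0, 8, 10, 16, 12, 11, 1, 15, 9]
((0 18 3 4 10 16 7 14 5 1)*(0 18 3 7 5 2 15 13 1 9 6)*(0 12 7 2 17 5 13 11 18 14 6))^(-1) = (0 9 5 17 14 1 13 16 10 4 3)(2 18 11 15)(6 7 12) = [9, 13, 18, 0, 3, 17, 7, 12, 8, 5, 4, 15, 6, 16, 1, 2, 10, 14, 11]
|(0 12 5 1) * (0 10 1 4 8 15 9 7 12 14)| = 14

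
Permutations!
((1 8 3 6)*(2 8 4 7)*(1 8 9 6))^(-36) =(1 9)(2 3)(4 6)(7 8) =[0, 9, 3, 2, 6, 5, 4, 8, 7, 1]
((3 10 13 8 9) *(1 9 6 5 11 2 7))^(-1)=[0, 7, 11, 9, 4, 6, 8, 2, 13, 1, 3, 5, 12, 10]=(1 7 2 11 5 6 8 13 10 3 9)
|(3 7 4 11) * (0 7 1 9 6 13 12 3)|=12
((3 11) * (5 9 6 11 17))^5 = (3 11 6 9 5 17) = [0, 1, 2, 11, 4, 17, 9, 7, 8, 5, 10, 6, 12, 13, 14, 15, 16, 3]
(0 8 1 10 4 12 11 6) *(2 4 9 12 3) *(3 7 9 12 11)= (0 8 1 10 12 3 2 4 7 9 11 6)= [8, 10, 4, 2, 7, 5, 0, 9, 1, 11, 12, 6, 3]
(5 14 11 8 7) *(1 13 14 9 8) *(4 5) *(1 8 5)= (1 13 14 11 8 7 4)(5 9)= [0, 13, 2, 3, 1, 9, 6, 4, 7, 5, 10, 8, 12, 14, 11]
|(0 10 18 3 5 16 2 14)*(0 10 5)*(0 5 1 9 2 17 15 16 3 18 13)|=|(18)(0 1 9 2 14 10 13)(3 5)(15 16 17)|=42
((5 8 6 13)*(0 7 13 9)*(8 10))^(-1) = (0 9 6 8 10 5 13 7) = [9, 1, 2, 3, 4, 13, 8, 0, 10, 6, 5, 11, 12, 7]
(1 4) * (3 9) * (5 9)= (1 4)(3 5 9)= [0, 4, 2, 5, 1, 9, 6, 7, 8, 3]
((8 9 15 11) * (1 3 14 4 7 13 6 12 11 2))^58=(1 6 2 13 15 7 9 4 8 14 11 3 12)=[0, 6, 13, 12, 8, 5, 2, 9, 14, 4, 10, 3, 1, 15, 11, 7]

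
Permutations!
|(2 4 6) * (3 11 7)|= |(2 4 6)(3 11 7)|= 3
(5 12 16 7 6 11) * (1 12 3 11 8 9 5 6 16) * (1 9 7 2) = (1 12 9 5 3 11 6 8 7 16 2) = [0, 12, 1, 11, 4, 3, 8, 16, 7, 5, 10, 6, 9, 13, 14, 15, 2]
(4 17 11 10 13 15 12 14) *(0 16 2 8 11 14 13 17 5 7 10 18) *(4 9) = (0 16 2 8 11 18)(4 5 7 10 17 14 9)(12 13 15) = [16, 1, 8, 3, 5, 7, 6, 10, 11, 4, 17, 18, 13, 15, 9, 12, 2, 14, 0]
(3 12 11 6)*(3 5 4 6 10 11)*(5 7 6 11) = (3 12)(4 11 10 5)(6 7) = [0, 1, 2, 12, 11, 4, 7, 6, 8, 9, 5, 10, 3]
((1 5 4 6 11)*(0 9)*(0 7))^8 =(0 7 9)(1 6 5 11 4) =[7, 6, 2, 3, 1, 11, 5, 9, 8, 0, 10, 4]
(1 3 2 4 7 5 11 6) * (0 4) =[4, 3, 0, 2, 7, 11, 1, 5, 8, 9, 10, 6] =(0 4 7 5 11 6 1 3 2)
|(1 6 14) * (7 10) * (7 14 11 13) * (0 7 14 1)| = |(0 7 10 1 6 11 13 14)| = 8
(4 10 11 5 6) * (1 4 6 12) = (1 4 10 11 5 12) = [0, 4, 2, 3, 10, 12, 6, 7, 8, 9, 11, 5, 1]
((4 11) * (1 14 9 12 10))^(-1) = [0, 10, 2, 3, 11, 5, 6, 7, 8, 14, 12, 4, 9, 13, 1] = (1 10 12 9 14)(4 11)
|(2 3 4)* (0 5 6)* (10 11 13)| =3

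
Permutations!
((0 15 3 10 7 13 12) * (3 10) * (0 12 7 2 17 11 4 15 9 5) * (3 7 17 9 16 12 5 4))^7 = (0 5 12 16)(2 4 10 9 15)(3 13 11 7 17) = [5, 1, 4, 13, 10, 12, 6, 17, 8, 15, 9, 7, 16, 11, 14, 2, 0, 3]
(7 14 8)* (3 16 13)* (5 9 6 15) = [0, 1, 2, 16, 4, 9, 15, 14, 7, 6, 10, 11, 12, 3, 8, 5, 13] = (3 16 13)(5 9 6 15)(7 14 8)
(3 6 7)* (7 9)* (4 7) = (3 6 9 4 7) = [0, 1, 2, 6, 7, 5, 9, 3, 8, 4]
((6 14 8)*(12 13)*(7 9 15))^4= (6 14 8)(7 9 15)= [0, 1, 2, 3, 4, 5, 14, 9, 6, 15, 10, 11, 12, 13, 8, 7]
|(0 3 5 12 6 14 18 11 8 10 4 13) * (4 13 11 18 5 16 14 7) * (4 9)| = 14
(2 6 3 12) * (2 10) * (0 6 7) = (0 6 3 12 10 2 7) = [6, 1, 7, 12, 4, 5, 3, 0, 8, 9, 2, 11, 10]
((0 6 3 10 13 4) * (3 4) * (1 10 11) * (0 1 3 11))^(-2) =(0 11 10 4)(1 6 3 13) =[11, 6, 2, 13, 0, 5, 3, 7, 8, 9, 4, 10, 12, 1]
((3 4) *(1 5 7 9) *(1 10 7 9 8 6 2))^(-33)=[0, 2, 6, 4, 3, 1, 8, 10, 7, 5, 9]=(1 2 6 8 7 10 9 5)(3 4)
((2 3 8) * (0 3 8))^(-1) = (0 3)(2 8) = [3, 1, 8, 0, 4, 5, 6, 7, 2]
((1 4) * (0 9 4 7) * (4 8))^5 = (0 7 1 4 8 9) = [7, 4, 2, 3, 8, 5, 6, 1, 9, 0]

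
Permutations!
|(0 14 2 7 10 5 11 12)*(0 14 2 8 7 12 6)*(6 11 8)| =20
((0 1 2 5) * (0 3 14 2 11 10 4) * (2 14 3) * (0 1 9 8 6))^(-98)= (14)(0 8)(1 10)(4 11)(6 9)= [8, 10, 2, 3, 11, 5, 9, 7, 0, 6, 1, 4, 12, 13, 14]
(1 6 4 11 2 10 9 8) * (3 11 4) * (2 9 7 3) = (1 6 2 10 7 3 11 9 8) = [0, 6, 10, 11, 4, 5, 2, 3, 1, 8, 7, 9]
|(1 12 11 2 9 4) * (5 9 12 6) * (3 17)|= 30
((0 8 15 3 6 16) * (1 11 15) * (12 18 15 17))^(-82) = (0 18 8 15 1 3 11 6 17 16 12) = [18, 3, 2, 11, 4, 5, 17, 7, 15, 9, 10, 6, 0, 13, 14, 1, 12, 16, 8]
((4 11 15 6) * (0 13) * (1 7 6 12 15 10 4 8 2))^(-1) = (0 13)(1 2 8 6 7)(4 10 11)(12 15) = [13, 2, 8, 3, 10, 5, 7, 1, 6, 9, 11, 4, 15, 0, 14, 12]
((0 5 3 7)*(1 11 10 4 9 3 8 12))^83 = (0 10 5 4 8 9 12 3 1 7 11) = [10, 7, 2, 1, 8, 4, 6, 11, 9, 12, 5, 0, 3]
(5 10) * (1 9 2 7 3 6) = (1 9 2 7 3 6)(5 10) = [0, 9, 7, 6, 4, 10, 1, 3, 8, 2, 5]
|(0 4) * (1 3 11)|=|(0 4)(1 3 11)|=6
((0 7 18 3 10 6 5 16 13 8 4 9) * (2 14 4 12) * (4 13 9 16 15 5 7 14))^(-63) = (3 6 18 10 7)(5 15) = [0, 1, 2, 6, 4, 15, 18, 3, 8, 9, 7, 11, 12, 13, 14, 5, 16, 17, 10]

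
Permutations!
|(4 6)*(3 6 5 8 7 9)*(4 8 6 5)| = 6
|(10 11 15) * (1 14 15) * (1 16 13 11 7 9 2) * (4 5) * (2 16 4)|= |(1 14 15 10 7 9 16 13 11 4 5 2)|= 12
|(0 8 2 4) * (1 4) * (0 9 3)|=|(0 8 2 1 4 9 3)|=7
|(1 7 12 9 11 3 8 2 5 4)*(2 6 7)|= |(1 2 5 4)(3 8 6 7 12 9 11)|= 28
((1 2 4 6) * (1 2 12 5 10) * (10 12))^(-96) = [0, 1, 2, 3, 4, 5, 6, 7, 8, 9, 10, 11, 12] = (12)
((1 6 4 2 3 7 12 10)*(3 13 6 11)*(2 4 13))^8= [0, 3, 2, 12, 4, 5, 6, 10, 8, 9, 11, 7, 1, 13]= (13)(1 3 12)(7 10 11)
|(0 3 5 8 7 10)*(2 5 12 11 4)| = 10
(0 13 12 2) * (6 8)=[13, 1, 0, 3, 4, 5, 8, 7, 6, 9, 10, 11, 2, 12]=(0 13 12 2)(6 8)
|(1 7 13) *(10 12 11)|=3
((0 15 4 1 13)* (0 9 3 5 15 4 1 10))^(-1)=[10, 15, 2, 9, 0, 3, 6, 7, 8, 13, 4, 11, 12, 1, 14, 5]=(0 10 4)(1 15 5 3 9 13)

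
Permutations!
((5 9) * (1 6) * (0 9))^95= (0 5 9)(1 6)= [5, 6, 2, 3, 4, 9, 1, 7, 8, 0]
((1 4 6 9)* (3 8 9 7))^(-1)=(1 9 8 3 7 6 4)=[0, 9, 2, 7, 1, 5, 4, 6, 3, 8]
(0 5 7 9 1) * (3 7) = (0 5 3 7 9 1) = [5, 0, 2, 7, 4, 3, 6, 9, 8, 1]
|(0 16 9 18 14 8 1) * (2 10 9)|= |(0 16 2 10 9 18 14 8 1)|= 9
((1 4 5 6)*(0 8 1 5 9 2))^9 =(0 4)(1 2)(5 6)(8 9) =[4, 2, 1, 3, 0, 6, 5, 7, 9, 8]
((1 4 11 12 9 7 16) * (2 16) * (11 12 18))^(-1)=(1 16 2 7 9 12 4)(11 18)=[0, 16, 7, 3, 1, 5, 6, 9, 8, 12, 10, 18, 4, 13, 14, 15, 2, 17, 11]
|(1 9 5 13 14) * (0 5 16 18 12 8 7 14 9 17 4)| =13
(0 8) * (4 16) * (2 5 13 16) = (0 8)(2 5 13 16 4) = [8, 1, 5, 3, 2, 13, 6, 7, 0, 9, 10, 11, 12, 16, 14, 15, 4]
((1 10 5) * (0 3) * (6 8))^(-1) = (0 3)(1 5 10)(6 8) = [3, 5, 2, 0, 4, 10, 8, 7, 6, 9, 1]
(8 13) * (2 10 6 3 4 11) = [0, 1, 10, 4, 11, 5, 3, 7, 13, 9, 6, 2, 12, 8] = (2 10 6 3 4 11)(8 13)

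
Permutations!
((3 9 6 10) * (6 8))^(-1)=(3 10 6 8 9)=[0, 1, 2, 10, 4, 5, 8, 7, 9, 3, 6]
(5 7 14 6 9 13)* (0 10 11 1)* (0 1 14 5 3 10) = (3 10 11 14 6 9 13)(5 7) = [0, 1, 2, 10, 4, 7, 9, 5, 8, 13, 11, 14, 12, 3, 6]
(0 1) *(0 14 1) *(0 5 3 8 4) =[5, 14, 2, 8, 0, 3, 6, 7, 4, 9, 10, 11, 12, 13, 1] =(0 5 3 8 4)(1 14)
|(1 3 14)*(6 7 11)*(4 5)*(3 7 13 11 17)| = |(1 7 17 3 14)(4 5)(6 13 11)| = 30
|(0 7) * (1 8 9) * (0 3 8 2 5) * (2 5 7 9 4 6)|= 12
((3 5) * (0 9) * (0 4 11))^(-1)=[11, 1, 2, 5, 9, 3, 6, 7, 8, 0, 10, 4]=(0 11 4 9)(3 5)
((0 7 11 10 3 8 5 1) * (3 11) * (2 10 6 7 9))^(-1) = (0 1 5 8 3 7 6 11 10 2 9) = [1, 5, 9, 7, 4, 8, 11, 6, 3, 0, 2, 10]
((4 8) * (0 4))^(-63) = (8) = [0, 1, 2, 3, 4, 5, 6, 7, 8]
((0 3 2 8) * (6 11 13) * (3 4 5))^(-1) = (0 8 2 3 5 4)(6 13 11) = [8, 1, 3, 5, 0, 4, 13, 7, 2, 9, 10, 6, 12, 11]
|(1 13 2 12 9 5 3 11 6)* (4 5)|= |(1 13 2 12 9 4 5 3 11 6)|= 10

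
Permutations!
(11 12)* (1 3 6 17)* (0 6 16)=(0 6 17 1 3 16)(11 12)=[6, 3, 2, 16, 4, 5, 17, 7, 8, 9, 10, 12, 11, 13, 14, 15, 0, 1]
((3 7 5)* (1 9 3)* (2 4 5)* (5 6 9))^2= [0, 1, 6, 2, 9, 5, 3, 4, 8, 7]= (2 6 3)(4 9 7)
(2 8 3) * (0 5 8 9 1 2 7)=(0 5 8 3 7)(1 2 9)=[5, 2, 9, 7, 4, 8, 6, 0, 3, 1]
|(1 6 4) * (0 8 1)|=|(0 8 1 6 4)|=5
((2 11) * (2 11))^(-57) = (11) = [0, 1, 2, 3, 4, 5, 6, 7, 8, 9, 10, 11]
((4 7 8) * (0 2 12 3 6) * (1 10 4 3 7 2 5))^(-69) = (0 8 2 1 6 7 4 5 3 12 10) = [8, 6, 1, 12, 5, 3, 7, 4, 2, 9, 0, 11, 10]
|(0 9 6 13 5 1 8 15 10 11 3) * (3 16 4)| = |(0 9 6 13 5 1 8 15 10 11 16 4 3)| = 13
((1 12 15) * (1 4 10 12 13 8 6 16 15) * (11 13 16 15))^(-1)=(1 12 10 4 15 6 8 13 11 16)=[0, 12, 2, 3, 15, 5, 8, 7, 13, 9, 4, 16, 10, 11, 14, 6, 1]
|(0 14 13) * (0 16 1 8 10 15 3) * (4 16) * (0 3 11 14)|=|(1 8 10 15 11 14 13 4 16)|=9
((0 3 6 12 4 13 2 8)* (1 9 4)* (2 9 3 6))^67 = [3, 0, 12, 6, 13, 5, 2, 7, 1, 4, 10, 11, 8, 9] = (0 3 6 2 12 8 1)(4 13 9)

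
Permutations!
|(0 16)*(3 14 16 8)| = 5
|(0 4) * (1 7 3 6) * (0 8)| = 12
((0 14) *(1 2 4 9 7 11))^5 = [14, 11, 1, 3, 2, 5, 6, 9, 8, 4, 10, 7, 12, 13, 0] = (0 14)(1 11 7 9 4 2)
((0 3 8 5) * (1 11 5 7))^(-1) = [5, 7, 2, 0, 4, 11, 6, 8, 3, 9, 10, 1] = (0 5 11 1 7 8 3)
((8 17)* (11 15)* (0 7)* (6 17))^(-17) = (0 7)(6 17 8)(11 15) = [7, 1, 2, 3, 4, 5, 17, 0, 6, 9, 10, 15, 12, 13, 14, 11, 16, 8]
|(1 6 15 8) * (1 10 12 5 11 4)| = |(1 6 15 8 10 12 5 11 4)| = 9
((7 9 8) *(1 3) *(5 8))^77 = [0, 3, 2, 1, 4, 8, 6, 9, 7, 5] = (1 3)(5 8 7 9)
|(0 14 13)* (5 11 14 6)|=6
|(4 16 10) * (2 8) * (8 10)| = |(2 10 4 16 8)| = 5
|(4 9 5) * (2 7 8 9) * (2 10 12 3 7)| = 8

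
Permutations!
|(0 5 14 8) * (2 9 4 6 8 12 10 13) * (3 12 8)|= |(0 5 14 8)(2 9 4 6 3 12 10 13)|= 8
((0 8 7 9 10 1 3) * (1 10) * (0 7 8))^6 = [0, 7, 2, 9, 4, 5, 6, 1, 8, 3, 10] = (10)(1 7)(3 9)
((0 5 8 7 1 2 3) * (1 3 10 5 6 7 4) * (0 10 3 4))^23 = (0 4 3 8 7 2 5 6 1 10) = [4, 10, 5, 8, 3, 6, 1, 2, 7, 9, 0]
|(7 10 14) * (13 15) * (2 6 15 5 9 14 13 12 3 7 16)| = |(2 6 15 12 3 7 10 13 5 9 14 16)| = 12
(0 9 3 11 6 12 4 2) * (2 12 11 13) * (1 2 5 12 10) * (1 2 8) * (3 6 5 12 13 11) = [9, 8, 0, 11, 10, 13, 3, 7, 1, 6, 2, 5, 4, 12] = (0 9 6 3 11 5 13 12 4 10 2)(1 8)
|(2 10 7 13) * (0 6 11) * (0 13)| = 7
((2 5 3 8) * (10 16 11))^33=[0, 1, 5, 8, 4, 3, 6, 7, 2, 9, 10, 11, 12, 13, 14, 15, 16]=(16)(2 5 3 8)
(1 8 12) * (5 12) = (1 8 5 12) = [0, 8, 2, 3, 4, 12, 6, 7, 5, 9, 10, 11, 1]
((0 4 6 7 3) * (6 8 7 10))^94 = (10)(0 3 7 8 4) = [3, 1, 2, 7, 0, 5, 6, 8, 4, 9, 10]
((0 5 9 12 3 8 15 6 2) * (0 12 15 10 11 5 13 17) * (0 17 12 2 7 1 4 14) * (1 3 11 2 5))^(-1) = (17)(0 14 4 1 11 12 13)(2 10 8 3 7 6 15 9 5) = [14, 11, 10, 7, 1, 2, 15, 6, 3, 5, 8, 12, 13, 0, 4, 9, 16, 17]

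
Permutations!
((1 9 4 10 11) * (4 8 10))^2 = (1 8 11 9 10) = [0, 8, 2, 3, 4, 5, 6, 7, 11, 10, 1, 9]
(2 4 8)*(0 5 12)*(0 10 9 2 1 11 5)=(1 11 5 12 10 9 2 4 8)=[0, 11, 4, 3, 8, 12, 6, 7, 1, 2, 9, 5, 10]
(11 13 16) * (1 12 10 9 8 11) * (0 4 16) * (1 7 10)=(0 4 16 7 10 9 8 11 13)(1 12)=[4, 12, 2, 3, 16, 5, 6, 10, 11, 8, 9, 13, 1, 0, 14, 15, 7]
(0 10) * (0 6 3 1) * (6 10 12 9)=(0 12 9 6 3 1)=[12, 0, 2, 1, 4, 5, 3, 7, 8, 6, 10, 11, 9]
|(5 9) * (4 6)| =2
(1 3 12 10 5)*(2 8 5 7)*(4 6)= (1 3 12 10 7 2 8 5)(4 6)= [0, 3, 8, 12, 6, 1, 4, 2, 5, 9, 7, 11, 10]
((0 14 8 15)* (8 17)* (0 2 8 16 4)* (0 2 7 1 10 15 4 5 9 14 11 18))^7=(0 11 18)(1 7 15 10)(2 8 4)(5 14 16 9 17)=[11, 7, 8, 3, 2, 14, 6, 15, 4, 17, 1, 18, 12, 13, 16, 10, 9, 5, 0]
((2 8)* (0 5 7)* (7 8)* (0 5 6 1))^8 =(8)(0 1 6) =[1, 6, 2, 3, 4, 5, 0, 7, 8]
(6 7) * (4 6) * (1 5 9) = (1 5 9)(4 6 7) = [0, 5, 2, 3, 6, 9, 7, 4, 8, 1]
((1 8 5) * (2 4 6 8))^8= (1 4 8)(2 6 5)= [0, 4, 6, 3, 8, 2, 5, 7, 1]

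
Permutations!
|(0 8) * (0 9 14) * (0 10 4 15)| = |(0 8 9 14 10 4 15)| = 7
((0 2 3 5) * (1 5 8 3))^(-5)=[5, 2, 0, 8, 4, 1, 6, 7, 3]=(0 5 1 2)(3 8)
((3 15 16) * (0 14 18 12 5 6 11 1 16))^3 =(0 12 11 3 14 5 1 15 18 6 16) =[12, 15, 2, 14, 4, 1, 16, 7, 8, 9, 10, 3, 11, 13, 5, 18, 0, 17, 6]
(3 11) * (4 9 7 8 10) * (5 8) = (3 11)(4 9 7 5 8 10) = [0, 1, 2, 11, 9, 8, 6, 5, 10, 7, 4, 3]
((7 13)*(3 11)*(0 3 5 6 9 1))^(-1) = (0 1 9 6 5 11 3)(7 13) = [1, 9, 2, 0, 4, 11, 5, 13, 8, 6, 10, 3, 12, 7]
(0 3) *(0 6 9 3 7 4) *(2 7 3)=(0 3 6 9 2 7 4)=[3, 1, 7, 6, 0, 5, 9, 4, 8, 2]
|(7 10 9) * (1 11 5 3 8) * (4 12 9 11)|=10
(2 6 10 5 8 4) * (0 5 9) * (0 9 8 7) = [5, 1, 6, 3, 2, 7, 10, 0, 4, 9, 8] = (0 5 7)(2 6 10 8 4)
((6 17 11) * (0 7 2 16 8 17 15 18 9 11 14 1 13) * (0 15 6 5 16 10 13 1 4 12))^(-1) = (0 12 4 14 17 8 16 5 11 9 18 15 13 10 2 7) = [12, 1, 7, 3, 14, 11, 6, 0, 16, 18, 2, 9, 4, 10, 17, 13, 5, 8, 15]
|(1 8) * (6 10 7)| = 6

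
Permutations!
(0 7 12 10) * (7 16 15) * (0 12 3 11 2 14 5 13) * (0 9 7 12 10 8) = (0 16 15 12 8)(2 14 5 13 9 7 3 11) = [16, 1, 14, 11, 4, 13, 6, 3, 0, 7, 10, 2, 8, 9, 5, 12, 15]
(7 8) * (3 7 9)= (3 7 8 9)= [0, 1, 2, 7, 4, 5, 6, 8, 9, 3]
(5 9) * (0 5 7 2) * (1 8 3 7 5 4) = (0 4 1 8 3 7 2)(5 9) = [4, 8, 0, 7, 1, 9, 6, 2, 3, 5]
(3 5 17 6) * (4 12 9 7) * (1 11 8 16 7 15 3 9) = (1 11 8 16 7 4 12)(3 5 17 6 9 15) = [0, 11, 2, 5, 12, 17, 9, 4, 16, 15, 10, 8, 1, 13, 14, 3, 7, 6]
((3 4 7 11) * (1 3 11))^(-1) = (11)(1 7 4 3) = [0, 7, 2, 1, 3, 5, 6, 4, 8, 9, 10, 11]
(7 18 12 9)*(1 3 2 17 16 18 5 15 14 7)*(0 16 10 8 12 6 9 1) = (0 16 18 6 9)(1 3 2 17 10 8 12)(5 15 14 7) = [16, 3, 17, 2, 4, 15, 9, 5, 12, 0, 8, 11, 1, 13, 7, 14, 18, 10, 6]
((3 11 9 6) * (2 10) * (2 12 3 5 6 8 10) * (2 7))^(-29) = (2 7)(3 11 9 8 10 12)(5 6) = [0, 1, 7, 11, 4, 6, 5, 2, 10, 8, 12, 9, 3]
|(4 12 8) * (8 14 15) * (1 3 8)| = 7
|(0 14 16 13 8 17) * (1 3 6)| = |(0 14 16 13 8 17)(1 3 6)| = 6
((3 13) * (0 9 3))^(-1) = (0 13 3 9) = [13, 1, 2, 9, 4, 5, 6, 7, 8, 0, 10, 11, 12, 3]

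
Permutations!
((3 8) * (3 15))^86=(3 15 8)=[0, 1, 2, 15, 4, 5, 6, 7, 3, 9, 10, 11, 12, 13, 14, 8]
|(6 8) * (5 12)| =|(5 12)(6 8)| =2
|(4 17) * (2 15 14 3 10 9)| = 6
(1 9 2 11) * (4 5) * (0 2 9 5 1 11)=(11)(0 2)(1 5 4)=[2, 5, 0, 3, 1, 4, 6, 7, 8, 9, 10, 11]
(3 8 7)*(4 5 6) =(3 8 7)(4 5 6) =[0, 1, 2, 8, 5, 6, 4, 3, 7]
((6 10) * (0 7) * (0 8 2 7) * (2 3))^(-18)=[0, 1, 8, 7, 4, 5, 6, 3, 2, 9, 10]=(10)(2 8)(3 7)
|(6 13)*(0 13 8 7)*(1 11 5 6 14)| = |(0 13 14 1 11 5 6 8 7)| = 9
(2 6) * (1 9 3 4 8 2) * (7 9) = (1 7 9 3 4 8 2 6) = [0, 7, 6, 4, 8, 5, 1, 9, 2, 3]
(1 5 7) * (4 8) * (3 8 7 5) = (1 3 8 4 7) = [0, 3, 2, 8, 7, 5, 6, 1, 4]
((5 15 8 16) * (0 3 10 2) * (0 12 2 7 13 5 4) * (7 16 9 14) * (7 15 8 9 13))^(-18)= (0 10 4 3 16)= [10, 1, 2, 16, 3, 5, 6, 7, 8, 9, 4, 11, 12, 13, 14, 15, 0]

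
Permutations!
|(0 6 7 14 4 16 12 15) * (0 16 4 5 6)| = |(5 6 7 14)(12 15 16)| = 12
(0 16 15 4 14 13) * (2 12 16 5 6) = (0 5 6 2 12 16 15 4 14 13) = [5, 1, 12, 3, 14, 6, 2, 7, 8, 9, 10, 11, 16, 0, 13, 4, 15]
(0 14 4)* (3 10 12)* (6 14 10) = (0 10 12 3 6 14 4) = [10, 1, 2, 6, 0, 5, 14, 7, 8, 9, 12, 11, 3, 13, 4]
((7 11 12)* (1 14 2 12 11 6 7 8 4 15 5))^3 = [0, 12, 4, 3, 1, 2, 7, 6, 5, 9, 10, 11, 15, 13, 8, 14] = (1 12 15 14 8 5 2 4)(6 7)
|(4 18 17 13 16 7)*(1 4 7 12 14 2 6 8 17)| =24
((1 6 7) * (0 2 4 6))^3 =(0 6)(1 4)(2 7) =[6, 4, 7, 3, 1, 5, 0, 2]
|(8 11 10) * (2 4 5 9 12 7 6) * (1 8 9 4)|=|(1 8 11 10 9 12 7 6 2)(4 5)|=18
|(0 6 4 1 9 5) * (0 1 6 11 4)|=12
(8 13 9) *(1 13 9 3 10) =(1 13 3 10)(8 9) =[0, 13, 2, 10, 4, 5, 6, 7, 9, 8, 1, 11, 12, 3]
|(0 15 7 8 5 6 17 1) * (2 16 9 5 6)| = |(0 15 7 8 6 17 1)(2 16 9 5)| = 28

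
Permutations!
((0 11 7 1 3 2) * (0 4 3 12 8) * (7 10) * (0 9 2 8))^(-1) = (0 12 1 7 10 11)(2 9 8 3 4) = [12, 7, 9, 4, 2, 5, 6, 10, 3, 8, 11, 0, 1]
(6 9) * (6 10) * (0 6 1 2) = (0 6 9 10 1 2) = [6, 2, 0, 3, 4, 5, 9, 7, 8, 10, 1]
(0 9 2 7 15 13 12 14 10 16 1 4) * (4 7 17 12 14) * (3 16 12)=(0 9 2 17 3 16 1 7 15 13 14 10 12 4)=[9, 7, 17, 16, 0, 5, 6, 15, 8, 2, 12, 11, 4, 14, 10, 13, 1, 3]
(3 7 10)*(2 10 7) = (2 10 3) = [0, 1, 10, 2, 4, 5, 6, 7, 8, 9, 3]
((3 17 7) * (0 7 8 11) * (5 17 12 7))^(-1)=[11, 1, 2, 7, 4, 0, 6, 12, 17, 9, 10, 8, 3, 13, 14, 15, 16, 5]=(0 11 8 17 5)(3 7 12)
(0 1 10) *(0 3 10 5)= (0 1 5)(3 10)= [1, 5, 2, 10, 4, 0, 6, 7, 8, 9, 3]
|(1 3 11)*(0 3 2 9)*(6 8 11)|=8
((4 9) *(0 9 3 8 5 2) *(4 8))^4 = (0 2 5 8 9) = [2, 1, 5, 3, 4, 8, 6, 7, 9, 0]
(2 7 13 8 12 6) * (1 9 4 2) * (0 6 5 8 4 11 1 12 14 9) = (0 6 12 5 8 14 9 11 1)(2 7 13 4) = [6, 0, 7, 3, 2, 8, 12, 13, 14, 11, 10, 1, 5, 4, 9]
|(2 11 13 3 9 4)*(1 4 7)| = |(1 4 2 11 13 3 9 7)| = 8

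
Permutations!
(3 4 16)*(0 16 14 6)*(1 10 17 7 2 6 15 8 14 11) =[16, 10, 6, 4, 11, 5, 0, 2, 14, 9, 17, 1, 12, 13, 15, 8, 3, 7] =(0 16 3 4 11 1 10 17 7 2 6)(8 14 15)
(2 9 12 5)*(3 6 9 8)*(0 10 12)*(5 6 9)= (0 10 12 6 5 2 8 3 9)= [10, 1, 8, 9, 4, 2, 5, 7, 3, 0, 12, 11, 6]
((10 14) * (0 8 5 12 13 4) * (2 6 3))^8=(14)(0 5 13)(2 3 6)(4 8 12)=[5, 1, 3, 6, 8, 13, 2, 7, 12, 9, 10, 11, 4, 0, 14]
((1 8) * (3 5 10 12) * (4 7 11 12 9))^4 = (3 4)(5 7)(9 12)(10 11) = [0, 1, 2, 4, 3, 7, 6, 5, 8, 12, 11, 10, 9]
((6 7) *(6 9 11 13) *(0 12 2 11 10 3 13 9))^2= [2, 1, 9, 6, 4, 5, 0, 12, 8, 3, 13, 10, 11, 7]= (0 2 9 3 6)(7 12 11 10 13)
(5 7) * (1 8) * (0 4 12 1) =(0 4 12 1 8)(5 7) =[4, 8, 2, 3, 12, 7, 6, 5, 0, 9, 10, 11, 1]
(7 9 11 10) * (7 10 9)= [0, 1, 2, 3, 4, 5, 6, 7, 8, 11, 10, 9]= (9 11)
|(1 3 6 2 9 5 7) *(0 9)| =|(0 9 5 7 1 3 6 2)| =8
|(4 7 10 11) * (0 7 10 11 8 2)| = 7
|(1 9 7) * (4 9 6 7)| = |(1 6 7)(4 9)| = 6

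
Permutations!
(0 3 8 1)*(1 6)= (0 3 8 6 1)= [3, 0, 2, 8, 4, 5, 1, 7, 6]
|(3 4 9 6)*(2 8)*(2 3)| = 6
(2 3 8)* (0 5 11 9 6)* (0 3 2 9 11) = [5, 1, 2, 8, 4, 0, 3, 7, 9, 6, 10, 11] = (11)(0 5)(3 8 9 6)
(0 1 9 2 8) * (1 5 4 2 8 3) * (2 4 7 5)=(0 2 3 1 9 8)(5 7)=[2, 9, 3, 1, 4, 7, 6, 5, 0, 8]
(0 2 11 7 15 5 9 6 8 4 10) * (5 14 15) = [2, 1, 11, 3, 10, 9, 8, 5, 4, 6, 0, 7, 12, 13, 15, 14] = (0 2 11 7 5 9 6 8 4 10)(14 15)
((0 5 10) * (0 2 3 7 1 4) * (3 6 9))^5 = (0 9)(1 2)(3 5)(4 6)(7 10) = [9, 2, 1, 5, 6, 3, 4, 10, 8, 0, 7]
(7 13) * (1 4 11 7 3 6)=(1 4 11 7 13 3 6)=[0, 4, 2, 6, 11, 5, 1, 13, 8, 9, 10, 7, 12, 3]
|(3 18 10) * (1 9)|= |(1 9)(3 18 10)|= 6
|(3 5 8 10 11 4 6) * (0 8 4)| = |(0 8 10 11)(3 5 4 6)| = 4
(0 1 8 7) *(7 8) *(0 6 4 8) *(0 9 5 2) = (0 1 7 6 4 8 9 5 2) = [1, 7, 0, 3, 8, 2, 4, 6, 9, 5]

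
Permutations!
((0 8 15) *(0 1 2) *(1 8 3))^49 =(0 3 1 2)(8 15) =[3, 2, 0, 1, 4, 5, 6, 7, 15, 9, 10, 11, 12, 13, 14, 8]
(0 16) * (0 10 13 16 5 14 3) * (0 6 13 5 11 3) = (0 11 3 6 13 16 10 5 14) = [11, 1, 2, 6, 4, 14, 13, 7, 8, 9, 5, 3, 12, 16, 0, 15, 10]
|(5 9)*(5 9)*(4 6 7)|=|(9)(4 6 7)|=3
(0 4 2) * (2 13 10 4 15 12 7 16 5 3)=(0 15 12 7 16 5 3 2)(4 13 10)=[15, 1, 0, 2, 13, 3, 6, 16, 8, 9, 4, 11, 7, 10, 14, 12, 5]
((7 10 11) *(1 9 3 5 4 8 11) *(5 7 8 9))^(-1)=(1 10 7 3 9 4 5)(8 11)=[0, 10, 2, 9, 5, 1, 6, 3, 11, 4, 7, 8]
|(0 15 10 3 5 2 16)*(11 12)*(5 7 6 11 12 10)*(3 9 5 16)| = 24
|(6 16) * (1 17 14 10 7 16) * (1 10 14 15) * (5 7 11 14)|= |(1 17 15)(5 7 16 6 10 11 14)|= 21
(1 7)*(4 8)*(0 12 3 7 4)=[12, 4, 2, 7, 8, 5, 6, 1, 0, 9, 10, 11, 3]=(0 12 3 7 1 4 8)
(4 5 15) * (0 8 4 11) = (0 8 4 5 15 11) = [8, 1, 2, 3, 5, 15, 6, 7, 4, 9, 10, 0, 12, 13, 14, 11]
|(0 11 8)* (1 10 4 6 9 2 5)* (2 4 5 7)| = 6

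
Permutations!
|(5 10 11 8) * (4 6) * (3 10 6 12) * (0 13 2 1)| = |(0 13 2 1)(3 10 11 8 5 6 4 12)| = 8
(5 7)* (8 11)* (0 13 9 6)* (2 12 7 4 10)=[13, 1, 12, 3, 10, 4, 0, 5, 11, 6, 2, 8, 7, 9]=(0 13 9 6)(2 12 7 5 4 10)(8 11)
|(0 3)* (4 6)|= 2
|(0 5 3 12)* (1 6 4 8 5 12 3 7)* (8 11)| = 14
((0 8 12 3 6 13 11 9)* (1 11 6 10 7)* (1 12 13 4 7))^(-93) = (0 6 12 1)(3 11 8 4)(7 10 9 13) = [6, 0, 2, 11, 3, 5, 12, 10, 4, 13, 9, 8, 1, 7]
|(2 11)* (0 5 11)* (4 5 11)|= 6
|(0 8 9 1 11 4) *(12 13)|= |(0 8 9 1 11 4)(12 13)|= 6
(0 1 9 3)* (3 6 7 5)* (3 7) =(0 1 9 6 3)(5 7) =[1, 9, 2, 0, 4, 7, 3, 5, 8, 6]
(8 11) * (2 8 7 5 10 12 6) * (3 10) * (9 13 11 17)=[0, 1, 8, 10, 4, 3, 2, 5, 17, 13, 12, 7, 6, 11, 14, 15, 16, 9]=(2 8 17 9 13 11 7 5 3 10 12 6)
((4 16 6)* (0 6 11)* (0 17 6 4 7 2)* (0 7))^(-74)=(0 17 16)(4 6 11)=[17, 1, 2, 3, 6, 5, 11, 7, 8, 9, 10, 4, 12, 13, 14, 15, 0, 16]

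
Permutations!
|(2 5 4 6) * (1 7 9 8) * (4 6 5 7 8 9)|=10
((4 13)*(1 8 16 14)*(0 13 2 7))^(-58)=(0 4 7 13 2)(1 16)(8 14)=[4, 16, 0, 3, 7, 5, 6, 13, 14, 9, 10, 11, 12, 2, 8, 15, 1]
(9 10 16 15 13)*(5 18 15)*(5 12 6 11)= (5 18 15 13 9 10 16 12 6 11)= [0, 1, 2, 3, 4, 18, 11, 7, 8, 10, 16, 5, 6, 9, 14, 13, 12, 17, 15]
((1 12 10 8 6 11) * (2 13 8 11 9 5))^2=(1 10)(2 8 9)(5 13 6)(11 12)=[0, 10, 8, 3, 4, 13, 5, 7, 9, 2, 1, 12, 11, 6]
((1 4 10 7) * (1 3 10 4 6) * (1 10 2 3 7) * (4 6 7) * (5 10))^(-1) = (1 10 5 6 4 7)(2 3) = [0, 10, 3, 2, 7, 6, 4, 1, 8, 9, 5]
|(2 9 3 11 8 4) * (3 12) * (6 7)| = 14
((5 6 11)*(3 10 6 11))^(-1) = (3 6 10)(5 11) = [0, 1, 2, 6, 4, 11, 10, 7, 8, 9, 3, 5]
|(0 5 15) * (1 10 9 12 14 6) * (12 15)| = |(0 5 12 14 6 1 10 9 15)| = 9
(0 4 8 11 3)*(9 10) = [4, 1, 2, 0, 8, 5, 6, 7, 11, 10, 9, 3] = (0 4 8 11 3)(9 10)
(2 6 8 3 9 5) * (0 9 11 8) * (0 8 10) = (0 9 5 2 6 8 3 11 10) = [9, 1, 6, 11, 4, 2, 8, 7, 3, 5, 0, 10]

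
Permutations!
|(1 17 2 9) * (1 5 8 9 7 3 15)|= 6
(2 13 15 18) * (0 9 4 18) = (0 9 4 18 2 13 15) = [9, 1, 13, 3, 18, 5, 6, 7, 8, 4, 10, 11, 12, 15, 14, 0, 16, 17, 2]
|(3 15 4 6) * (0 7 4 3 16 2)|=6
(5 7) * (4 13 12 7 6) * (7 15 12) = (4 13 7 5 6)(12 15) = [0, 1, 2, 3, 13, 6, 4, 5, 8, 9, 10, 11, 15, 7, 14, 12]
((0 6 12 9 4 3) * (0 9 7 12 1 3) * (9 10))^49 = (7 12) = [0, 1, 2, 3, 4, 5, 6, 12, 8, 9, 10, 11, 7]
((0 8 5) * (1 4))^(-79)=[5, 4, 2, 3, 1, 8, 6, 7, 0]=(0 5 8)(1 4)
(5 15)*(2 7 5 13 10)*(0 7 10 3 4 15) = (0 7 5)(2 10)(3 4 15 13) = [7, 1, 10, 4, 15, 0, 6, 5, 8, 9, 2, 11, 12, 3, 14, 13]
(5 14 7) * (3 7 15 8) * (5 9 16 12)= (3 7 9 16 12 5 14 15 8)= [0, 1, 2, 7, 4, 14, 6, 9, 3, 16, 10, 11, 5, 13, 15, 8, 12]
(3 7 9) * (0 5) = (0 5)(3 7 9) = [5, 1, 2, 7, 4, 0, 6, 9, 8, 3]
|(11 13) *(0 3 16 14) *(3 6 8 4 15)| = 8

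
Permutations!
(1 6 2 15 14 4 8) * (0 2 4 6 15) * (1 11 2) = (0 1 15 14 6 4 8 11 2) = [1, 15, 0, 3, 8, 5, 4, 7, 11, 9, 10, 2, 12, 13, 6, 14]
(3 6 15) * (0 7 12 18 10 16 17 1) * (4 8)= (0 7 12 18 10 16 17 1)(3 6 15)(4 8)= [7, 0, 2, 6, 8, 5, 15, 12, 4, 9, 16, 11, 18, 13, 14, 3, 17, 1, 10]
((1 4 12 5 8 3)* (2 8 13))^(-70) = [0, 12, 3, 4, 5, 2, 6, 7, 1, 9, 10, 11, 13, 8] = (1 12 13 8)(2 3 4 5)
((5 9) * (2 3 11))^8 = (2 11 3) = [0, 1, 11, 2, 4, 5, 6, 7, 8, 9, 10, 3]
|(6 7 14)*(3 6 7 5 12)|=|(3 6 5 12)(7 14)|=4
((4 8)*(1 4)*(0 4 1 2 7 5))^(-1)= (0 5 7 2 8 4)= [5, 1, 8, 3, 0, 7, 6, 2, 4]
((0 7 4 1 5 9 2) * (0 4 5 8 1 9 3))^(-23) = [7, 8, 4, 0, 9, 3, 6, 5, 1, 2] = (0 7 5 3)(1 8)(2 4 9)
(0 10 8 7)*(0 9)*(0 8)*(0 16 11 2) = (0 10 16 11 2)(7 9 8) = [10, 1, 0, 3, 4, 5, 6, 9, 7, 8, 16, 2, 12, 13, 14, 15, 11]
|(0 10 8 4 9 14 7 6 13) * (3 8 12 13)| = 28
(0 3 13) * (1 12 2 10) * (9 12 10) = [3, 10, 9, 13, 4, 5, 6, 7, 8, 12, 1, 11, 2, 0] = (0 3 13)(1 10)(2 9 12)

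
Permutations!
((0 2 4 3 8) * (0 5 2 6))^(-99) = (0 6)(2 4 3 8 5) = [6, 1, 4, 8, 3, 2, 0, 7, 5]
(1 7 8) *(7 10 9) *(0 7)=(0 7 8 1 10 9)=[7, 10, 2, 3, 4, 5, 6, 8, 1, 0, 9]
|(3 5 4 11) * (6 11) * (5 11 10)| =|(3 11)(4 6 10 5)| =4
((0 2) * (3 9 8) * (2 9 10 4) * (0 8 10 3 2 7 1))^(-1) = (0 1 7 4 10 9)(2 8) = [1, 7, 8, 3, 10, 5, 6, 4, 2, 0, 9]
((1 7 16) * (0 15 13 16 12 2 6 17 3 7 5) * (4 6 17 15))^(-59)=(0 16 6 5 13 4 1 15)(2 17 3 7 12)=[16, 15, 17, 7, 1, 13, 5, 12, 8, 9, 10, 11, 2, 4, 14, 0, 6, 3]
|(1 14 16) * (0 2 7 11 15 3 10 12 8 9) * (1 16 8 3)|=|(16)(0 2 7 11 15 1 14 8 9)(3 10 12)|=9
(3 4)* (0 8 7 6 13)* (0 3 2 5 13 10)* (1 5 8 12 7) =(0 12 7 6 10)(1 5 13 3 4 2 8) =[12, 5, 8, 4, 2, 13, 10, 6, 1, 9, 0, 11, 7, 3]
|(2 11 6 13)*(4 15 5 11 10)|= |(2 10 4 15 5 11 6 13)|= 8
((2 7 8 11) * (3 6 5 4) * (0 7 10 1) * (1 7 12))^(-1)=[1, 12, 11, 4, 5, 6, 3, 10, 7, 9, 2, 8, 0]=(0 1 12)(2 11 8 7 10)(3 4 5 6)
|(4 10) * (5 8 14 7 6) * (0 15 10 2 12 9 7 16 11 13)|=|(0 15 10 4 2 12 9 7 6 5 8 14 16 11 13)|=15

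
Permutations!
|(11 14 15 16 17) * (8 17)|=6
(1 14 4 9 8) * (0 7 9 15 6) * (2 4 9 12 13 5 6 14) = (0 7 12 13 5 6)(1 2 4 15 14 9 8) = [7, 2, 4, 3, 15, 6, 0, 12, 1, 8, 10, 11, 13, 5, 9, 14]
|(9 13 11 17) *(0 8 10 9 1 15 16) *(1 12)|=|(0 8 10 9 13 11 17 12 1 15 16)|=11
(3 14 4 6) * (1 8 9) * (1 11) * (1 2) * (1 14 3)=(1 8 9 11 2 14 4 6)=[0, 8, 14, 3, 6, 5, 1, 7, 9, 11, 10, 2, 12, 13, 4]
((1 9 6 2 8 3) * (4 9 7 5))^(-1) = [0, 3, 6, 8, 5, 7, 9, 1, 2, 4] = (1 3 8 2 6 9 4 5 7)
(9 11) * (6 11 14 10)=(6 11 9 14 10)=[0, 1, 2, 3, 4, 5, 11, 7, 8, 14, 6, 9, 12, 13, 10]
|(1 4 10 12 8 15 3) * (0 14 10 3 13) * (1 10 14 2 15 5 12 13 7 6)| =30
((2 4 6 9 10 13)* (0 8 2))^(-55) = [8, 1, 4, 3, 6, 5, 9, 7, 2, 10, 13, 11, 12, 0] = (0 8 2 4 6 9 10 13)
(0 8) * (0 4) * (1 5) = (0 8 4)(1 5) = [8, 5, 2, 3, 0, 1, 6, 7, 4]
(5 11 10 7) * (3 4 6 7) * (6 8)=(3 4 8 6 7 5 11 10)=[0, 1, 2, 4, 8, 11, 7, 5, 6, 9, 3, 10]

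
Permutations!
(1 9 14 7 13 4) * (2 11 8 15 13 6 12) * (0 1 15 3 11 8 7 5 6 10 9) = [1, 0, 8, 11, 15, 6, 12, 10, 3, 14, 9, 7, 2, 4, 5, 13] = (0 1)(2 8 3 11 7 10 9 14 5 6 12)(4 15 13)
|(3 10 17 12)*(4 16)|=4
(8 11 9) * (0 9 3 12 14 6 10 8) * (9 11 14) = (0 11 3 12 9)(6 10 8 14) = [11, 1, 2, 12, 4, 5, 10, 7, 14, 0, 8, 3, 9, 13, 6]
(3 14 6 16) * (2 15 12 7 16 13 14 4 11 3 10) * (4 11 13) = [0, 1, 15, 11, 13, 5, 4, 16, 8, 9, 2, 3, 7, 14, 6, 12, 10] = (2 15 12 7 16 10)(3 11)(4 13 14 6)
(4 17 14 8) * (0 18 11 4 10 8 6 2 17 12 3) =[18, 1, 17, 0, 12, 5, 2, 7, 10, 9, 8, 4, 3, 13, 6, 15, 16, 14, 11] =(0 18 11 4 12 3)(2 17 14 6)(8 10)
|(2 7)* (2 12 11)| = 4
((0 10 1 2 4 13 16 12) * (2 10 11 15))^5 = (0 13 15 12 4 11 16 2)(1 10) = [13, 10, 0, 3, 11, 5, 6, 7, 8, 9, 1, 16, 4, 15, 14, 12, 2]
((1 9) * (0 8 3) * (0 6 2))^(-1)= (0 2 6 3 8)(1 9)= [2, 9, 6, 8, 4, 5, 3, 7, 0, 1]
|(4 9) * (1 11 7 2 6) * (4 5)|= |(1 11 7 2 6)(4 9 5)|= 15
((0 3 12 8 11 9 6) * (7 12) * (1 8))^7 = [9, 7, 2, 6, 4, 5, 11, 0, 12, 8, 10, 1, 3] = (0 9 8 12 3 6 11 1 7)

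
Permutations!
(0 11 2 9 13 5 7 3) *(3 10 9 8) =[11, 1, 8, 0, 4, 7, 6, 10, 3, 13, 9, 2, 12, 5] =(0 11 2 8 3)(5 7 10 9 13)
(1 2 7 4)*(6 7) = (1 2 6 7 4) = [0, 2, 6, 3, 1, 5, 7, 4]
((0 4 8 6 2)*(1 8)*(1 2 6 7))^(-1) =(0 2 4)(1 7 8) =[2, 7, 4, 3, 0, 5, 6, 8, 1]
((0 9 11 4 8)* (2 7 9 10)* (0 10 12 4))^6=(0 7 8)(2 4 11)(9 10 12)=[7, 1, 4, 3, 11, 5, 6, 8, 0, 10, 12, 2, 9]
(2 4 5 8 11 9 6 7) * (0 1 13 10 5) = (0 1 13 10 5 8 11 9 6 7 2 4) = [1, 13, 4, 3, 0, 8, 7, 2, 11, 6, 5, 9, 12, 10]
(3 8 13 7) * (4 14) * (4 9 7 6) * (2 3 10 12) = [0, 1, 3, 8, 14, 5, 4, 10, 13, 7, 12, 11, 2, 6, 9] = (2 3 8 13 6 4 14 9 7 10 12)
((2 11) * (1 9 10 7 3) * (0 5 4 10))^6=(11)(0 1 7 4)(3 10 5 9)=[1, 7, 2, 10, 0, 9, 6, 4, 8, 3, 5, 11]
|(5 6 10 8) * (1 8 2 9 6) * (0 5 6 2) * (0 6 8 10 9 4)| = |(0 5 1 10 6 9 2 4)| = 8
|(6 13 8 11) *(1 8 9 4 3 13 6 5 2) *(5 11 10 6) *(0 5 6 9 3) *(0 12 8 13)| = |(0 5 2 1 13 3)(4 12 8 10 9)| = 30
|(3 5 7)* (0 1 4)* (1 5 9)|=|(0 5 7 3 9 1 4)|=7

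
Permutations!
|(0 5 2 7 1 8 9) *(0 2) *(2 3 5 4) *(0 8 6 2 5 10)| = 28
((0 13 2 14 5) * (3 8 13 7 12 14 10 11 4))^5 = [0, 1, 8, 11, 10, 5, 6, 7, 4, 9, 13, 2, 12, 3, 14] = (14)(2 8 4 10 13 3 11)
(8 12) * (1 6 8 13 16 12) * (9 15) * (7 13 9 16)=(1 6 8)(7 13)(9 15 16 12)=[0, 6, 2, 3, 4, 5, 8, 13, 1, 15, 10, 11, 9, 7, 14, 16, 12]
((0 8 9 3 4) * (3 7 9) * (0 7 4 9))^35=[7, 1, 2, 8, 9, 5, 6, 4, 0, 3]=(0 7 4 9 3 8)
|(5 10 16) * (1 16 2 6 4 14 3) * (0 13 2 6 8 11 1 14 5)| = 28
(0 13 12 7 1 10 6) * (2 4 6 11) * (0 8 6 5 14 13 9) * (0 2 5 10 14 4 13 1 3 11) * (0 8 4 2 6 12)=(0 9 6 4 10 8 12 7 3 11 5 2 13)(1 14)=[9, 14, 13, 11, 10, 2, 4, 3, 12, 6, 8, 5, 7, 0, 1]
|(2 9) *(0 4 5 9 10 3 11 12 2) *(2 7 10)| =|(0 4 5 9)(3 11 12 7 10)| =20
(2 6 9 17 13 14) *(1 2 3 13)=(1 2 6 9 17)(3 13 14)=[0, 2, 6, 13, 4, 5, 9, 7, 8, 17, 10, 11, 12, 14, 3, 15, 16, 1]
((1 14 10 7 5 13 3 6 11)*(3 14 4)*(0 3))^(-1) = (0 4 1 11 6 3)(5 7 10 14 13) = [4, 11, 2, 0, 1, 7, 3, 10, 8, 9, 14, 6, 12, 5, 13]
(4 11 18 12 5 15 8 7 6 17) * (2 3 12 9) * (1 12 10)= (1 12 5 15 8 7 6 17 4 11 18 9 2 3 10)= [0, 12, 3, 10, 11, 15, 17, 6, 7, 2, 1, 18, 5, 13, 14, 8, 16, 4, 9]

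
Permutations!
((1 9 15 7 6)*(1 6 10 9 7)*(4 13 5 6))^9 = (1 15 9 10 7)(4 13 5 6) = [0, 15, 2, 3, 13, 6, 4, 1, 8, 10, 7, 11, 12, 5, 14, 9]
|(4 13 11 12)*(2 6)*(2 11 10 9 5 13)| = |(2 6 11 12 4)(5 13 10 9)| = 20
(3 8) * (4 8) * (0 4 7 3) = (0 4 8)(3 7) = [4, 1, 2, 7, 8, 5, 6, 3, 0]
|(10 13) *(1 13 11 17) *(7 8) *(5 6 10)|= |(1 13 5 6 10 11 17)(7 8)|= 14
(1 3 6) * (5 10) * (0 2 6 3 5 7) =(0 2 6 1 5 10 7) =[2, 5, 6, 3, 4, 10, 1, 0, 8, 9, 7]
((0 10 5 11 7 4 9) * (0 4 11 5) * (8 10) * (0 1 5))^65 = (4 9)(7 11) = [0, 1, 2, 3, 9, 5, 6, 11, 8, 4, 10, 7]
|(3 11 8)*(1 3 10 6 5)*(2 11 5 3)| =|(1 2 11 8 10 6 3 5)| =8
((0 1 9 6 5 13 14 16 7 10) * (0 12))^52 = (0 7 13 9 12 16 5 1 10 14 6) = [7, 10, 2, 3, 4, 1, 0, 13, 8, 12, 14, 11, 16, 9, 6, 15, 5]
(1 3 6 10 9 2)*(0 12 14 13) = (0 12 14 13)(1 3 6 10 9 2) = [12, 3, 1, 6, 4, 5, 10, 7, 8, 2, 9, 11, 14, 0, 13]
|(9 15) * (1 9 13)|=|(1 9 15 13)|=4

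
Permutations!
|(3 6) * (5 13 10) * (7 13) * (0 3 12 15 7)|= 9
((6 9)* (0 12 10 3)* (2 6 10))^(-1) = (0 3 10 9 6 2 12) = [3, 1, 12, 10, 4, 5, 2, 7, 8, 6, 9, 11, 0]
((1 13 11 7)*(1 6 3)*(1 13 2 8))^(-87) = [0, 1, 2, 7, 4, 5, 11, 13, 8, 9, 10, 3, 12, 6] = (3 7 13 6 11)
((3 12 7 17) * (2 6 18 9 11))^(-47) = (2 9 6 11 18)(3 12 7 17) = [0, 1, 9, 12, 4, 5, 11, 17, 8, 6, 10, 18, 7, 13, 14, 15, 16, 3, 2]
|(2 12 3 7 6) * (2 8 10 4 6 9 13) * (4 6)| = |(2 12 3 7 9 13)(6 8 10)| = 6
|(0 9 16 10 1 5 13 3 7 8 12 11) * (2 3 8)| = 30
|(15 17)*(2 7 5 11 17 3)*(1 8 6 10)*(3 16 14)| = 36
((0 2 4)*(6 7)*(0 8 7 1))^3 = (0 8 1 4 6 2 7) = [8, 4, 7, 3, 6, 5, 2, 0, 1]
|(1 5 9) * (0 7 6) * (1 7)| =6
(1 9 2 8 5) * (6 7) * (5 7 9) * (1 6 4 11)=[0, 5, 8, 3, 11, 6, 9, 4, 7, 2, 10, 1]=(1 5 6 9 2 8 7 4 11)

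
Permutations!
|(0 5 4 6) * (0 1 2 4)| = |(0 5)(1 2 4 6)| = 4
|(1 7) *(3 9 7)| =4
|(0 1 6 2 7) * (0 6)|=|(0 1)(2 7 6)|=6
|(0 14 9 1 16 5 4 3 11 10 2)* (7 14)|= |(0 7 14 9 1 16 5 4 3 11 10 2)|= 12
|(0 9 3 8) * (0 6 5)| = 6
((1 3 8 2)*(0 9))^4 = [0, 1, 2, 3, 4, 5, 6, 7, 8, 9] = (9)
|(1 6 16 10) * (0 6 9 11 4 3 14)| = |(0 6 16 10 1 9 11 4 3 14)| = 10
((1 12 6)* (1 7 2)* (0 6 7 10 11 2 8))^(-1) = [8, 2, 11, 3, 4, 5, 0, 12, 7, 9, 6, 10, 1] = (0 8 7 12 1 2 11 10 6)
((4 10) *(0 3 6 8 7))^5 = (4 10) = [0, 1, 2, 3, 10, 5, 6, 7, 8, 9, 4]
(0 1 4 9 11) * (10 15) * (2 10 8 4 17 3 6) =(0 1 17 3 6 2 10 15 8 4 9 11) =[1, 17, 10, 6, 9, 5, 2, 7, 4, 11, 15, 0, 12, 13, 14, 8, 16, 3]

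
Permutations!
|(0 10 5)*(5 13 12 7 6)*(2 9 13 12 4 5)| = |(0 10 12 7 6 2 9 13 4 5)| = 10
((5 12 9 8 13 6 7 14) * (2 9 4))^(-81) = (2 4 12 5 14 7 6 13 8 9) = [0, 1, 4, 3, 12, 14, 13, 6, 9, 2, 10, 11, 5, 8, 7]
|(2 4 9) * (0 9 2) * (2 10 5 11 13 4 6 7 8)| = |(0 9)(2 6 7 8)(4 10 5 11 13)| = 20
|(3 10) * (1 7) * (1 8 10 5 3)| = 4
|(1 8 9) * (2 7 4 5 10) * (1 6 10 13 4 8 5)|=12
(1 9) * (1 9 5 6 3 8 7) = (9)(1 5 6 3 8 7) = [0, 5, 2, 8, 4, 6, 3, 1, 7, 9]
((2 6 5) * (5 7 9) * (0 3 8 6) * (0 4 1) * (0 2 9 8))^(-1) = [3, 4, 1, 0, 2, 9, 8, 6, 7, 5] = (0 3)(1 4 2)(5 9)(6 8 7)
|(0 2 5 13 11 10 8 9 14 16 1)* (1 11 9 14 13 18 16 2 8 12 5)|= 30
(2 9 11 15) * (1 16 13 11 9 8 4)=(1 16 13 11 15 2 8 4)=[0, 16, 8, 3, 1, 5, 6, 7, 4, 9, 10, 15, 12, 11, 14, 2, 13]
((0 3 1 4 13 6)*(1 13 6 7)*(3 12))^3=(0 13 4 12 7 6 3 1)=[13, 0, 2, 1, 12, 5, 3, 6, 8, 9, 10, 11, 7, 4]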